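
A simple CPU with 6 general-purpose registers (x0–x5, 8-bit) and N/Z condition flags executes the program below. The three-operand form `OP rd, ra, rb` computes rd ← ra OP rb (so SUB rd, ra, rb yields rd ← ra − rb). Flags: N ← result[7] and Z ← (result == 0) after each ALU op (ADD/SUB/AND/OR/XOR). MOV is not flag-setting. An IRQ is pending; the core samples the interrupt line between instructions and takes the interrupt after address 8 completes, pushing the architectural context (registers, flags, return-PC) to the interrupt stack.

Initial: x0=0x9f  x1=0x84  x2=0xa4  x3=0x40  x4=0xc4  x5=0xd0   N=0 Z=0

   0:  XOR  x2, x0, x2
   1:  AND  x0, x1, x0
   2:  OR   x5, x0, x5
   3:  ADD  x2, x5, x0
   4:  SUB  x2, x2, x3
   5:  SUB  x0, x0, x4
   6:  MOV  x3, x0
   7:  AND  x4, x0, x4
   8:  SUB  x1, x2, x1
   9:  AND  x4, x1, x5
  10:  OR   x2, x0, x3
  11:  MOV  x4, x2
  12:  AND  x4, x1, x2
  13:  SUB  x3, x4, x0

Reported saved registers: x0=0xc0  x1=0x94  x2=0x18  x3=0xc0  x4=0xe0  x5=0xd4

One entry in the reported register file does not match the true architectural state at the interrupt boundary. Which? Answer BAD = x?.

after  0: x0=0x9f x1=0x84 x2=0x3b x3=0x40 x4=0xc4 x5=0xd0  N=0 Z=0
after  1: x0=0x84 x1=0x84 x2=0x3b x3=0x40 x4=0xc4 x5=0xd0  N=1 Z=0
after  2: x0=0x84 x1=0x84 x2=0x3b x3=0x40 x4=0xc4 x5=0xd4  N=1 Z=0
after  3: x0=0x84 x1=0x84 x2=0x58 x3=0x40 x4=0xc4 x5=0xd4  N=0 Z=0
after  4: x0=0x84 x1=0x84 x2=0x18 x3=0x40 x4=0xc4 x5=0xd4  N=0 Z=0
after  5: x0=0xc0 x1=0x84 x2=0x18 x3=0x40 x4=0xc4 x5=0xd4  N=1 Z=0
after  6: x0=0xc0 x1=0x84 x2=0x18 x3=0xc0 x4=0xc4 x5=0xd4  N=1 Z=0
after  7: x0=0xc0 x1=0x84 x2=0x18 x3=0xc0 x4=0xc0 x5=0xd4  N=1 Z=0
after  8: x0=0xc0 x1=0x94 x2=0x18 x3=0xc0 x4=0xc0 x5=0xd4  N=1 Z=0
-- IRQ taken; context saved, return-PC = 9 --
mismatch: x4: reported 0xe0 vs actual 0xc0

BAD = x4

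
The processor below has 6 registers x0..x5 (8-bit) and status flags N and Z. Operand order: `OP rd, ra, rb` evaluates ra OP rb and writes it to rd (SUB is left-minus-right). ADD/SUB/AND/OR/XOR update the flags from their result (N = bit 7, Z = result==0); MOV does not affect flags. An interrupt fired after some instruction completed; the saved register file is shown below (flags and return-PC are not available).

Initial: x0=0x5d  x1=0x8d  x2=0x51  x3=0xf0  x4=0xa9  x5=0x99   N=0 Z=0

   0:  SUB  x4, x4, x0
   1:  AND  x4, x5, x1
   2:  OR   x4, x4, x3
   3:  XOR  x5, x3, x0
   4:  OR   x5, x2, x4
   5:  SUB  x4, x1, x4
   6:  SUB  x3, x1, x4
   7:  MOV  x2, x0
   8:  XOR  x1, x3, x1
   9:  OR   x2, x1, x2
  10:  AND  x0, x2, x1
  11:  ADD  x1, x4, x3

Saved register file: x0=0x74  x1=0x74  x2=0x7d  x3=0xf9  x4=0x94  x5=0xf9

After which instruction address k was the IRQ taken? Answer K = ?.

K = 10

after  0: x0=0x5d x1=0x8d x2=0x51 x3=0xf0 x4=0x4c x5=0x99  N=0 Z=0
after  1: x0=0x5d x1=0x8d x2=0x51 x3=0xf0 x4=0x89 x5=0x99  N=1 Z=0
after  2: x0=0x5d x1=0x8d x2=0x51 x3=0xf0 x4=0xf9 x5=0x99  N=1 Z=0
after  3: x0=0x5d x1=0x8d x2=0x51 x3=0xf0 x4=0xf9 x5=0xad  N=1 Z=0
after  4: x0=0x5d x1=0x8d x2=0x51 x3=0xf0 x4=0xf9 x5=0xf9  N=1 Z=0
after  5: x0=0x5d x1=0x8d x2=0x51 x3=0xf0 x4=0x94 x5=0xf9  N=1 Z=0
after  6: x0=0x5d x1=0x8d x2=0x51 x3=0xf9 x4=0x94 x5=0xf9  N=1 Z=0
after  7: x0=0x5d x1=0x8d x2=0x5d x3=0xf9 x4=0x94 x5=0xf9  N=1 Z=0
after  8: x0=0x5d x1=0x74 x2=0x5d x3=0xf9 x4=0x94 x5=0xf9  N=0 Z=0
after  9: x0=0x5d x1=0x74 x2=0x7d x3=0xf9 x4=0x94 x5=0xf9  N=0 Z=0
after 10: x0=0x74 x1=0x74 x2=0x7d x3=0xf9 x4=0x94 x5=0xf9  N=0 Z=0
-- IRQ taken; context saved, return-PC = 11 --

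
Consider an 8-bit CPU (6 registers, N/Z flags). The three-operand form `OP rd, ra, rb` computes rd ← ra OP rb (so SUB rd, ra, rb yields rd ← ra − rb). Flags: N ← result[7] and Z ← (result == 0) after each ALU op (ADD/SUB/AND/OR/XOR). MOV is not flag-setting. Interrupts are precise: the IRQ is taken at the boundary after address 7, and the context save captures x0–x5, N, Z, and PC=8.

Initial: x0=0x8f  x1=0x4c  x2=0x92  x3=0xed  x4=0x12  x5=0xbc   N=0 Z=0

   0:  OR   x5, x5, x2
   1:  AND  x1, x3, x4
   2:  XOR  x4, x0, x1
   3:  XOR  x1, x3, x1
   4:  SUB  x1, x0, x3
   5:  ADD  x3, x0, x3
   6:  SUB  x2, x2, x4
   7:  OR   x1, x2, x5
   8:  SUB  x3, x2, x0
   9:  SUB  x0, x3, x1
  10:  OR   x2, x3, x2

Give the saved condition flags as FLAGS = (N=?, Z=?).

after  0: x0=0x8f x1=0x4c x2=0x92 x3=0xed x4=0x12 x5=0xbe  N=1 Z=0
after  1: x0=0x8f x1=0x00 x2=0x92 x3=0xed x4=0x12 x5=0xbe  N=0 Z=1
after  2: x0=0x8f x1=0x00 x2=0x92 x3=0xed x4=0x8f x5=0xbe  N=1 Z=0
after  3: x0=0x8f x1=0xed x2=0x92 x3=0xed x4=0x8f x5=0xbe  N=1 Z=0
after  4: x0=0x8f x1=0xa2 x2=0x92 x3=0xed x4=0x8f x5=0xbe  N=1 Z=0
after  5: x0=0x8f x1=0xa2 x2=0x92 x3=0x7c x4=0x8f x5=0xbe  N=0 Z=0
after  6: x0=0x8f x1=0xa2 x2=0x03 x3=0x7c x4=0x8f x5=0xbe  N=0 Z=0
after  7: x0=0x8f x1=0xbf x2=0x03 x3=0x7c x4=0x8f x5=0xbe  N=1 Z=0
-- IRQ taken; context saved, return-PC = 8 --

FLAGS = (N=1, Z=0)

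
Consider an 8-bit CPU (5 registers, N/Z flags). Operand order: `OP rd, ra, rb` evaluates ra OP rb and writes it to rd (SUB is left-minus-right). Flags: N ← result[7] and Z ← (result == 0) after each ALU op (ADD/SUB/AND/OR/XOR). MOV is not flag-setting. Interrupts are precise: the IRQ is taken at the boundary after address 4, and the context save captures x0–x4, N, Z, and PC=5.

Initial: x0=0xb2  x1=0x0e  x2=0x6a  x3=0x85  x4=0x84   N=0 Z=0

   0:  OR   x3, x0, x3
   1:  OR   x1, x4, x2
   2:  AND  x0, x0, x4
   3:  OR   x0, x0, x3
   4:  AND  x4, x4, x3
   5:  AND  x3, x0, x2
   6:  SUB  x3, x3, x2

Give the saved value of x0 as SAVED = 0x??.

SAVED = 0xb7

after  0: x0=0xb2 x1=0x0e x2=0x6a x3=0xb7 x4=0x84  N=1 Z=0
after  1: x0=0xb2 x1=0xee x2=0x6a x3=0xb7 x4=0x84  N=1 Z=0
after  2: x0=0x80 x1=0xee x2=0x6a x3=0xb7 x4=0x84  N=1 Z=0
after  3: x0=0xb7 x1=0xee x2=0x6a x3=0xb7 x4=0x84  N=1 Z=0
after  4: x0=0xb7 x1=0xee x2=0x6a x3=0xb7 x4=0x84  N=1 Z=0
-- IRQ taken; context saved, return-PC = 5 --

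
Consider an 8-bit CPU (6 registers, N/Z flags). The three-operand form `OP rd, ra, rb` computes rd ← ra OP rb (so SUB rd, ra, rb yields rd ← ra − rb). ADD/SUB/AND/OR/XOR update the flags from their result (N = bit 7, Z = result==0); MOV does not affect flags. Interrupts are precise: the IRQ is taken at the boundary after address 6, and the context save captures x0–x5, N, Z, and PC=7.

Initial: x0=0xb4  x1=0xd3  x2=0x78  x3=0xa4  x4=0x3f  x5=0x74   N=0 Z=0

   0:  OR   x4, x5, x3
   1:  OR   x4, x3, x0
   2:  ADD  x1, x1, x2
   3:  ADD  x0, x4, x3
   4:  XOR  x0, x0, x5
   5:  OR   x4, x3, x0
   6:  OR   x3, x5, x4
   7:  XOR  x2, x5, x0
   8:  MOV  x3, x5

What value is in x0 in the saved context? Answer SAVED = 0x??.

after  0: x0=0xb4 x1=0xd3 x2=0x78 x3=0xa4 x4=0xf4 x5=0x74  N=1 Z=0
after  1: x0=0xb4 x1=0xd3 x2=0x78 x3=0xa4 x4=0xb4 x5=0x74  N=1 Z=0
after  2: x0=0xb4 x1=0x4b x2=0x78 x3=0xa4 x4=0xb4 x5=0x74  N=0 Z=0
after  3: x0=0x58 x1=0x4b x2=0x78 x3=0xa4 x4=0xb4 x5=0x74  N=0 Z=0
after  4: x0=0x2c x1=0x4b x2=0x78 x3=0xa4 x4=0xb4 x5=0x74  N=0 Z=0
after  5: x0=0x2c x1=0x4b x2=0x78 x3=0xa4 x4=0xac x5=0x74  N=1 Z=0
after  6: x0=0x2c x1=0x4b x2=0x78 x3=0xfc x4=0xac x5=0x74  N=1 Z=0
-- IRQ taken; context saved, return-PC = 7 --

SAVED = 0x2c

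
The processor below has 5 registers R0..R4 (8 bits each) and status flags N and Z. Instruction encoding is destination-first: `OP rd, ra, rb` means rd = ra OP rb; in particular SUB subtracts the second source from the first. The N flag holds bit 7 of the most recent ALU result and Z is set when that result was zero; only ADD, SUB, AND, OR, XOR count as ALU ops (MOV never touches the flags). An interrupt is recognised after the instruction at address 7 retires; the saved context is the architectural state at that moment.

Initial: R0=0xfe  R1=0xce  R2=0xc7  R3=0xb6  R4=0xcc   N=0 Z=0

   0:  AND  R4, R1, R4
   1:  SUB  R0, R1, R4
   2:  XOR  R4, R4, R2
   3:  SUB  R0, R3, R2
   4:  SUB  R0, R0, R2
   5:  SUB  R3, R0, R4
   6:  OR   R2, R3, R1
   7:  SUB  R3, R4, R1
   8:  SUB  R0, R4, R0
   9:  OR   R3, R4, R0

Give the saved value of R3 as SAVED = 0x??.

SAVED = 0x3d

after  0: R0=0xfe R1=0xce R2=0xc7 R3=0xb6 R4=0xcc  N=1 Z=0
after  1: R0=0x02 R1=0xce R2=0xc7 R3=0xb6 R4=0xcc  N=0 Z=0
after  2: R0=0x02 R1=0xce R2=0xc7 R3=0xb6 R4=0x0b  N=0 Z=0
after  3: R0=0xef R1=0xce R2=0xc7 R3=0xb6 R4=0x0b  N=1 Z=0
after  4: R0=0x28 R1=0xce R2=0xc7 R3=0xb6 R4=0x0b  N=0 Z=0
after  5: R0=0x28 R1=0xce R2=0xc7 R3=0x1d R4=0x0b  N=0 Z=0
after  6: R0=0x28 R1=0xce R2=0xdf R3=0x1d R4=0x0b  N=1 Z=0
after  7: R0=0x28 R1=0xce R2=0xdf R3=0x3d R4=0x0b  N=0 Z=0
-- IRQ taken; context saved, return-PC = 8 --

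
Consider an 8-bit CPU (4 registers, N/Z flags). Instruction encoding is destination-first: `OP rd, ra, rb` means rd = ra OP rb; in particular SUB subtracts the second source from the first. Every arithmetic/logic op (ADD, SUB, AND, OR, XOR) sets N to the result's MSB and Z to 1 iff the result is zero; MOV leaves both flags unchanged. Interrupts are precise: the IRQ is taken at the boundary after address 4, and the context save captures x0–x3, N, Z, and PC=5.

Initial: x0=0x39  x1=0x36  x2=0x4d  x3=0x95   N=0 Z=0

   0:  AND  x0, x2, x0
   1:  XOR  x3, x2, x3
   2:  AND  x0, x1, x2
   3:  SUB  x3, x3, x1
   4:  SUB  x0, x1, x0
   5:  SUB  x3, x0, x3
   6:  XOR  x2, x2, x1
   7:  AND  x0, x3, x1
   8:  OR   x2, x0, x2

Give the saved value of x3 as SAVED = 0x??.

SAVED = 0xa2

after  0: x0=0x09 x1=0x36 x2=0x4d x3=0x95  N=0 Z=0
after  1: x0=0x09 x1=0x36 x2=0x4d x3=0xd8  N=1 Z=0
after  2: x0=0x04 x1=0x36 x2=0x4d x3=0xd8  N=0 Z=0
after  3: x0=0x04 x1=0x36 x2=0x4d x3=0xa2  N=1 Z=0
after  4: x0=0x32 x1=0x36 x2=0x4d x3=0xa2  N=0 Z=0
-- IRQ taken; context saved, return-PC = 5 --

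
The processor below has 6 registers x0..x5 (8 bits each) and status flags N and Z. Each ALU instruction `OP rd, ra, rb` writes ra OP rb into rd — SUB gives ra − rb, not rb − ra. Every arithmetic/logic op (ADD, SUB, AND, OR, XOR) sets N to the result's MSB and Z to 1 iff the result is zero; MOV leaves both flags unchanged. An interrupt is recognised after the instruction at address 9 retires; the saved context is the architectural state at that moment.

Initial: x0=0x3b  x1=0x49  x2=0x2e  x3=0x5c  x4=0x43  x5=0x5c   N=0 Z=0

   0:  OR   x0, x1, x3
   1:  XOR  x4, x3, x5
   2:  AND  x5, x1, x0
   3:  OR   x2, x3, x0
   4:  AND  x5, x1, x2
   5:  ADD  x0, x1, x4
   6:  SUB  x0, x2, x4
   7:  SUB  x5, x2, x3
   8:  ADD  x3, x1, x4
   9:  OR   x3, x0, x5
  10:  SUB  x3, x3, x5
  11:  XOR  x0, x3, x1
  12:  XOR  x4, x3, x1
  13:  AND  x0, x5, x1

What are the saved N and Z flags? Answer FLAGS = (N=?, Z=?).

FLAGS = (N=0, Z=0)

after  0: x0=0x5d x1=0x49 x2=0x2e x3=0x5c x4=0x43 x5=0x5c  N=0 Z=0
after  1: x0=0x5d x1=0x49 x2=0x2e x3=0x5c x4=0x00 x5=0x5c  N=0 Z=1
after  2: x0=0x5d x1=0x49 x2=0x2e x3=0x5c x4=0x00 x5=0x49  N=0 Z=0
after  3: x0=0x5d x1=0x49 x2=0x5d x3=0x5c x4=0x00 x5=0x49  N=0 Z=0
after  4: x0=0x5d x1=0x49 x2=0x5d x3=0x5c x4=0x00 x5=0x49  N=0 Z=0
after  5: x0=0x49 x1=0x49 x2=0x5d x3=0x5c x4=0x00 x5=0x49  N=0 Z=0
after  6: x0=0x5d x1=0x49 x2=0x5d x3=0x5c x4=0x00 x5=0x49  N=0 Z=0
after  7: x0=0x5d x1=0x49 x2=0x5d x3=0x5c x4=0x00 x5=0x01  N=0 Z=0
after  8: x0=0x5d x1=0x49 x2=0x5d x3=0x49 x4=0x00 x5=0x01  N=0 Z=0
after  9: x0=0x5d x1=0x49 x2=0x5d x3=0x5d x4=0x00 x5=0x01  N=0 Z=0
-- IRQ taken; context saved, return-PC = 10 --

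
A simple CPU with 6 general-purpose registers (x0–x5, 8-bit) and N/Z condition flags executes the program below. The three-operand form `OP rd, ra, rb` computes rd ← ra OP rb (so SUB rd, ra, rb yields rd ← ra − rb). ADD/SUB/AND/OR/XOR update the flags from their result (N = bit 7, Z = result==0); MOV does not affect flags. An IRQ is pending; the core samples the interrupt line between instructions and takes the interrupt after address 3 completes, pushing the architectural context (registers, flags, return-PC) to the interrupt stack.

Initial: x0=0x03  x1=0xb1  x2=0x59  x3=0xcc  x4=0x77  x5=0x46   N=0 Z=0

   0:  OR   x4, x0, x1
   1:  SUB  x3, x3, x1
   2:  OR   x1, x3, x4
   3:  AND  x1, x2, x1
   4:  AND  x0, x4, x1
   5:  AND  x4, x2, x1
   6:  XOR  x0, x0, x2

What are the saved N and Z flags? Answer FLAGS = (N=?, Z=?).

FLAGS = (N=0, Z=0)

after  0: x0=0x03 x1=0xb1 x2=0x59 x3=0xcc x4=0xb3 x5=0x46  N=1 Z=0
after  1: x0=0x03 x1=0xb1 x2=0x59 x3=0x1b x4=0xb3 x5=0x46  N=0 Z=0
after  2: x0=0x03 x1=0xbb x2=0x59 x3=0x1b x4=0xb3 x5=0x46  N=1 Z=0
after  3: x0=0x03 x1=0x19 x2=0x59 x3=0x1b x4=0xb3 x5=0x46  N=0 Z=0
-- IRQ taken; context saved, return-PC = 4 --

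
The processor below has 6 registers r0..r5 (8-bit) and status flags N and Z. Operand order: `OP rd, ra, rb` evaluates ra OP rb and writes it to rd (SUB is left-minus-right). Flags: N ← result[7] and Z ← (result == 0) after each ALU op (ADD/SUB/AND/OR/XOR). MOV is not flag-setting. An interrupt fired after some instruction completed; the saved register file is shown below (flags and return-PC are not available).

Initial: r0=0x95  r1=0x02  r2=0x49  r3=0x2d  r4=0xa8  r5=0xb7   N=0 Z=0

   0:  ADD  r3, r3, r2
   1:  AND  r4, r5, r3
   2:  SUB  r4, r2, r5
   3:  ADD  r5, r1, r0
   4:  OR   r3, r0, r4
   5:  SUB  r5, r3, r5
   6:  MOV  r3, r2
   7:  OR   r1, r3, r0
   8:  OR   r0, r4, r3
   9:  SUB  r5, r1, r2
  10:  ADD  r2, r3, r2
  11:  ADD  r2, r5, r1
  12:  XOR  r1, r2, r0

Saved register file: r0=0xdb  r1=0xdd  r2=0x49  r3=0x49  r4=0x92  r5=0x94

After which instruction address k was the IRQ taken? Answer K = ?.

after  0: r0=0x95 r1=0x02 r2=0x49 r3=0x76 r4=0xa8 r5=0xb7  N=0 Z=0
after  1: r0=0x95 r1=0x02 r2=0x49 r3=0x76 r4=0x36 r5=0xb7  N=0 Z=0
after  2: r0=0x95 r1=0x02 r2=0x49 r3=0x76 r4=0x92 r5=0xb7  N=1 Z=0
after  3: r0=0x95 r1=0x02 r2=0x49 r3=0x76 r4=0x92 r5=0x97  N=1 Z=0
after  4: r0=0x95 r1=0x02 r2=0x49 r3=0x97 r4=0x92 r5=0x97  N=1 Z=0
after  5: r0=0x95 r1=0x02 r2=0x49 r3=0x97 r4=0x92 r5=0x00  N=0 Z=1
after  6: r0=0x95 r1=0x02 r2=0x49 r3=0x49 r4=0x92 r5=0x00  N=0 Z=1
after  7: r0=0x95 r1=0xdd r2=0x49 r3=0x49 r4=0x92 r5=0x00  N=1 Z=0
after  8: r0=0xdb r1=0xdd r2=0x49 r3=0x49 r4=0x92 r5=0x00  N=1 Z=0
after  9: r0=0xdb r1=0xdd r2=0x49 r3=0x49 r4=0x92 r5=0x94  N=1 Z=0
-- IRQ taken; context saved, return-PC = 10 --

K = 9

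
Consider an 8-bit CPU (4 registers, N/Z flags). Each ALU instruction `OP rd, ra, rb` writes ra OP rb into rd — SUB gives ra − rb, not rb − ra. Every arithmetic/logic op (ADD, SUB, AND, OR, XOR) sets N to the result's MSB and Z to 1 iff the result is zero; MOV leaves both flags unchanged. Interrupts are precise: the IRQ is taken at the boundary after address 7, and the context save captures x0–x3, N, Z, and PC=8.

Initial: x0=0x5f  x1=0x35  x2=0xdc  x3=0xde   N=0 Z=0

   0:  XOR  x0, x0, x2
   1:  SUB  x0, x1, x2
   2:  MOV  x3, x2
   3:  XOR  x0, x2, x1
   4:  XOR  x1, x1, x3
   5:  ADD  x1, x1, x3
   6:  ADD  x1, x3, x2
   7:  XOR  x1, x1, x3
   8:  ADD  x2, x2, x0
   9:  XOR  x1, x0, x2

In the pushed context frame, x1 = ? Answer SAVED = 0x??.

SAVED = 0x64

after  0: x0=0x83 x1=0x35 x2=0xdc x3=0xde  N=1 Z=0
after  1: x0=0x59 x1=0x35 x2=0xdc x3=0xde  N=0 Z=0
after  2: x0=0x59 x1=0x35 x2=0xdc x3=0xdc  N=0 Z=0
after  3: x0=0xe9 x1=0x35 x2=0xdc x3=0xdc  N=1 Z=0
after  4: x0=0xe9 x1=0xe9 x2=0xdc x3=0xdc  N=1 Z=0
after  5: x0=0xe9 x1=0xc5 x2=0xdc x3=0xdc  N=1 Z=0
after  6: x0=0xe9 x1=0xb8 x2=0xdc x3=0xdc  N=1 Z=0
after  7: x0=0xe9 x1=0x64 x2=0xdc x3=0xdc  N=0 Z=0
-- IRQ taken; context saved, return-PC = 8 --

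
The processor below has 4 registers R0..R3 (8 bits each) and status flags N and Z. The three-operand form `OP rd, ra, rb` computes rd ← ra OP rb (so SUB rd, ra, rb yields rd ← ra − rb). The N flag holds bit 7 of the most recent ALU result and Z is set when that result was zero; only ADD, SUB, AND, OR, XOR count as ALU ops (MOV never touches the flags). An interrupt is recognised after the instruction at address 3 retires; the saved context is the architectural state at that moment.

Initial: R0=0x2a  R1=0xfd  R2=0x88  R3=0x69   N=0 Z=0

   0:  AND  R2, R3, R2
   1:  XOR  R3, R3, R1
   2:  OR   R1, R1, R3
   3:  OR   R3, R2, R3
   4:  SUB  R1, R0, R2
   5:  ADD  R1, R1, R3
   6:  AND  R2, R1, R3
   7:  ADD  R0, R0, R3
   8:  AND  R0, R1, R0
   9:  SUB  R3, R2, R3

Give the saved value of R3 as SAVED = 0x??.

after  0: R0=0x2a R1=0xfd R2=0x08 R3=0x69  N=0 Z=0
after  1: R0=0x2a R1=0xfd R2=0x08 R3=0x94  N=1 Z=0
after  2: R0=0x2a R1=0xfd R2=0x08 R3=0x94  N=1 Z=0
after  3: R0=0x2a R1=0xfd R2=0x08 R3=0x9c  N=1 Z=0
-- IRQ taken; context saved, return-PC = 4 --

SAVED = 0x9c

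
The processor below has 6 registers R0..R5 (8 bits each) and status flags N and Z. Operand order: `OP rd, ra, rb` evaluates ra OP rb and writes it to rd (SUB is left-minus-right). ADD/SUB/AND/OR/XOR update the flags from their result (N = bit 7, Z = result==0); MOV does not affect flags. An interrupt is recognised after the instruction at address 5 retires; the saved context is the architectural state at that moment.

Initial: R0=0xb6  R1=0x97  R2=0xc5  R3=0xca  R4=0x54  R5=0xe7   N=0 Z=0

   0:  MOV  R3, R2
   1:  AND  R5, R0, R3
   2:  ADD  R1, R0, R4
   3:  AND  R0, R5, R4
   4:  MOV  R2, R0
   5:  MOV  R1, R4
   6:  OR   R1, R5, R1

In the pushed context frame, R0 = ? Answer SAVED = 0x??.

after  0: R0=0xb6 R1=0x97 R2=0xc5 R3=0xc5 R4=0x54 R5=0xe7  N=0 Z=0
after  1: R0=0xb6 R1=0x97 R2=0xc5 R3=0xc5 R4=0x54 R5=0x84  N=1 Z=0
after  2: R0=0xb6 R1=0x0a R2=0xc5 R3=0xc5 R4=0x54 R5=0x84  N=0 Z=0
after  3: R0=0x04 R1=0x0a R2=0xc5 R3=0xc5 R4=0x54 R5=0x84  N=0 Z=0
after  4: R0=0x04 R1=0x0a R2=0x04 R3=0xc5 R4=0x54 R5=0x84  N=0 Z=0
after  5: R0=0x04 R1=0x54 R2=0x04 R3=0xc5 R4=0x54 R5=0x84  N=0 Z=0
-- IRQ taken; context saved, return-PC = 6 --

SAVED = 0x04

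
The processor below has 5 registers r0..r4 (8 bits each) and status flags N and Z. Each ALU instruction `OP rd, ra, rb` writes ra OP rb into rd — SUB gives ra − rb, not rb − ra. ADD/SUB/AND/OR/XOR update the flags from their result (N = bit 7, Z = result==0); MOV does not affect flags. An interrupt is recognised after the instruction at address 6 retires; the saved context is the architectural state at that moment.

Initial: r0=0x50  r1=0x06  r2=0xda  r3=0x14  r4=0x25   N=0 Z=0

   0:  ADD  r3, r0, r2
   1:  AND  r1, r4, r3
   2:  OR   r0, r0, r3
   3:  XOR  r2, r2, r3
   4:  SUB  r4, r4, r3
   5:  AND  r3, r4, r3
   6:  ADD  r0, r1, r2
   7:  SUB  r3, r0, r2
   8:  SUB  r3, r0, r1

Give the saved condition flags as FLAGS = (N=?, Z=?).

after  0: r0=0x50 r1=0x06 r2=0xda r3=0x2a r4=0x25  N=0 Z=0
after  1: r0=0x50 r1=0x20 r2=0xda r3=0x2a r4=0x25  N=0 Z=0
after  2: r0=0x7a r1=0x20 r2=0xda r3=0x2a r4=0x25  N=0 Z=0
after  3: r0=0x7a r1=0x20 r2=0xf0 r3=0x2a r4=0x25  N=1 Z=0
after  4: r0=0x7a r1=0x20 r2=0xf0 r3=0x2a r4=0xfb  N=1 Z=0
after  5: r0=0x7a r1=0x20 r2=0xf0 r3=0x2a r4=0xfb  N=0 Z=0
after  6: r0=0x10 r1=0x20 r2=0xf0 r3=0x2a r4=0xfb  N=0 Z=0
-- IRQ taken; context saved, return-PC = 7 --

FLAGS = (N=0, Z=0)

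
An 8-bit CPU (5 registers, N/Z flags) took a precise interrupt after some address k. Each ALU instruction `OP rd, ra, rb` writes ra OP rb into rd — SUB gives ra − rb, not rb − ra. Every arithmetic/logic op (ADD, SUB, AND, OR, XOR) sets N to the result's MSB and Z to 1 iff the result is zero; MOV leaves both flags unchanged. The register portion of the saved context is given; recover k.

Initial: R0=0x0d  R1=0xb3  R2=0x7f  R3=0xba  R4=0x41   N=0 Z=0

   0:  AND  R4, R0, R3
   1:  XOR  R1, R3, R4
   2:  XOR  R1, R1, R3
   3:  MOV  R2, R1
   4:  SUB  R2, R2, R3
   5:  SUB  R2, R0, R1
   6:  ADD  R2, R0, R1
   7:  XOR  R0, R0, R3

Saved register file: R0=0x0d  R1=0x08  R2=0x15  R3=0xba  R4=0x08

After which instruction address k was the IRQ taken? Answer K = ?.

after  0: R0=0x0d R1=0xb3 R2=0x7f R3=0xba R4=0x08  N=0 Z=0
after  1: R0=0x0d R1=0xb2 R2=0x7f R3=0xba R4=0x08  N=1 Z=0
after  2: R0=0x0d R1=0x08 R2=0x7f R3=0xba R4=0x08  N=0 Z=0
after  3: R0=0x0d R1=0x08 R2=0x08 R3=0xba R4=0x08  N=0 Z=0
after  4: R0=0x0d R1=0x08 R2=0x4e R3=0xba R4=0x08  N=0 Z=0
after  5: R0=0x0d R1=0x08 R2=0x05 R3=0xba R4=0x08  N=0 Z=0
after  6: R0=0x0d R1=0x08 R2=0x15 R3=0xba R4=0x08  N=0 Z=0
-- IRQ taken; context saved, return-PC = 7 --

K = 6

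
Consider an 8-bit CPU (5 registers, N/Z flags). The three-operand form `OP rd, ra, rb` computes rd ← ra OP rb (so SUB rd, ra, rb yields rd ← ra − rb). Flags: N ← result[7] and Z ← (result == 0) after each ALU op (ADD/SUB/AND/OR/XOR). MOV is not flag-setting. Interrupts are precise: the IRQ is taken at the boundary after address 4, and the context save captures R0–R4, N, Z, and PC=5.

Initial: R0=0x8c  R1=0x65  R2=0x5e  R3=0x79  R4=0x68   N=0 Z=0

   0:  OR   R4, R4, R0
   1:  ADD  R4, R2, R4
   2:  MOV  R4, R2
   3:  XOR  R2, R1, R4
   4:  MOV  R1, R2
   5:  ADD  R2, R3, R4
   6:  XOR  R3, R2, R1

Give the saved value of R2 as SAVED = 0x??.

after  0: R0=0x8c R1=0x65 R2=0x5e R3=0x79 R4=0xec  N=1 Z=0
after  1: R0=0x8c R1=0x65 R2=0x5e R3=0x79 R4=0x4a  N=0 Z=0
after  2: R0=0x8c R1=0x65 R2=0x5e R3=0x79 R4=0x5e  N=0 Z=0
after  3: R0=0x8c R1=0x65 R2=0x3b R3=0x79 R4=0x5e  N=0 Z=0
after  4: R0=0x8c R1=0x3b R2=0x3b R3=0x79 R4=0x5e  N=0 Z=0
-- IRQ taken; context saved, return-PC = 5 --

SAVED = 0x3b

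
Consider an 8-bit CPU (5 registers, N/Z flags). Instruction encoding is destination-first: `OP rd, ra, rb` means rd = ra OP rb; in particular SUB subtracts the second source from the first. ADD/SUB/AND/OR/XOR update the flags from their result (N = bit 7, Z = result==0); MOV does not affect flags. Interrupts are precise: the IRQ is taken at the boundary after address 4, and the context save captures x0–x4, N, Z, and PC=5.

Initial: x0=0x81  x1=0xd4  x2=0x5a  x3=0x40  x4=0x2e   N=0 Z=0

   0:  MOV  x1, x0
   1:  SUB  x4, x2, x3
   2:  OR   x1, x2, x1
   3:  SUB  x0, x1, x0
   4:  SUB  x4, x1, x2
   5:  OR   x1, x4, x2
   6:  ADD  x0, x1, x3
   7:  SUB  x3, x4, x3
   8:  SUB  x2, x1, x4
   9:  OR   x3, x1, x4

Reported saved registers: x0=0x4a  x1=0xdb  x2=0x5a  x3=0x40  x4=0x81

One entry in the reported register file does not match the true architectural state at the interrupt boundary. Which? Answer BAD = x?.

after  0: x0=0x81 x1=0x81 x2=0x5a x3=0x40 x4=0x2e  N=0 Z=0
after  1: x0=0x81 x1=0x81 x2=0x5a x3=0x40 x4=0x1a  N=0 Z=0
after  2: x0=0x81 x1=0xdb x2=0x5a x3=0x40 x4=0x1a  N=1 Z=0
after  3: x0=0x5a x1=0xdb x2=0x5a x3=0x40 x4=0x1a  N=0 Z=0
after  4: x0=0x5a x1=0xdb x2=0x5a x3=0x40 x4=0x81  N=1 Z=0
-- IRQ taken; context saved, return-PC = 5 --
mismatch: x0: reported 0x4a vs actual 0x5a

BAD = x0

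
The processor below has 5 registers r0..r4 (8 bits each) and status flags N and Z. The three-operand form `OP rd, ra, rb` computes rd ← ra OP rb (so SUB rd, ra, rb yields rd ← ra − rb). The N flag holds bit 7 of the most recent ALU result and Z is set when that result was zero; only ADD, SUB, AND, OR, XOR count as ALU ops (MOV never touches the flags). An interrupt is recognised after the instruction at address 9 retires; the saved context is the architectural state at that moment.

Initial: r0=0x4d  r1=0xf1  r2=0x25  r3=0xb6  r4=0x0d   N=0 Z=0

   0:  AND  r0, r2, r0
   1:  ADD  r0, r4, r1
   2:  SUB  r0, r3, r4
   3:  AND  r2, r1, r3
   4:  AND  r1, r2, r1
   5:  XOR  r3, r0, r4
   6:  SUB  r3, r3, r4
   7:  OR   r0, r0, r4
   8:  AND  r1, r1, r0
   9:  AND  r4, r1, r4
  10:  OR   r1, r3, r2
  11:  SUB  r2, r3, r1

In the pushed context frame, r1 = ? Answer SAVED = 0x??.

SAVED = 0xa0

after  0: r0=0x05 r1=0xf1 r2=0x25 r3=0xb6 r4=0x0d  N=0 Z=0
after  1: r0=0xfe r1=0xf1 r2=0x25 r3=0xb6 r4=0x0d  N=1 Z=0
after  2: r0=0xa9 r1=0xf1 r2=0x25 r3=0xb6 r4=0x0d  N=1 Z=0
after  3: r0=0xa9 r1=0xf1 r2=0xb0 r3=0xb6 r4=0x0d  N=1 Z=0
after  4: r0=0xa9 r1=0xb0 r2=0xb0 r3=0xb6 r4=0x0d  N=1 Z=0
after  5: r0=0xa9 r1=0xb0 r2=0xb0 r3=0xa4 r4=0x0d  N=1 Z=0
after  6: r0=0xa9 r1=0xb0 r2=0xb0 r3=0x97 r4=0x0d  N=1 Z=0
after  7: r0=0xad r1=0xb0 r2=0xb0 r3=0x97 r4=0x0d  N=1 Z=0
after  8: r0=0xad r1=0xa0 r2=0xb0 r3=0x97 r4=0x0d  N=1 Z=0
after  9: r0=0xad r1=0xa0 r2=0xb0 r3=0x97 r4=0x00  N=0 Z=1
-- IRQ taken; context saved, return-PC = 10 --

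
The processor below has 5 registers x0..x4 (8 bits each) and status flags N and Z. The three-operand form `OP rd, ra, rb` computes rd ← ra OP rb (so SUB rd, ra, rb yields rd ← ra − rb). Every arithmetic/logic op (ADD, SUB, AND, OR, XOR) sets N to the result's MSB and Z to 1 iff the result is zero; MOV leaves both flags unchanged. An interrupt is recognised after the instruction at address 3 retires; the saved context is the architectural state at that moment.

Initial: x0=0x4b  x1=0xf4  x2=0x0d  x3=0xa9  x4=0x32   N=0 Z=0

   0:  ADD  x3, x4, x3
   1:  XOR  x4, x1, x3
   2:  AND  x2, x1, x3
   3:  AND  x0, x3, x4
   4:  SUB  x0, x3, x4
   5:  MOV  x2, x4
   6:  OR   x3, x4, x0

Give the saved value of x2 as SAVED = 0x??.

SAVED = 0xd0

after  0: x0=0x4b x1=0xf4 x2=0x0d x3=0xdb x4=0x32  N=1 Z=0
after  1: x0=0x4b x1=0xf4 x2=0x0d x3=0xdb x4=0x2f  N=0 Z=0
after  2: x0=0x4b x1=0xf4 x2=0xd0 x3=0xdb x4=0x2f  N=1 Z=0
after  3: x0=0x0b x1=0xf4 x2=0xd0 x3=0xdb x4=0x2f  N=0 Z=0
-- IRQ taken; context saved, return-PC = 4 --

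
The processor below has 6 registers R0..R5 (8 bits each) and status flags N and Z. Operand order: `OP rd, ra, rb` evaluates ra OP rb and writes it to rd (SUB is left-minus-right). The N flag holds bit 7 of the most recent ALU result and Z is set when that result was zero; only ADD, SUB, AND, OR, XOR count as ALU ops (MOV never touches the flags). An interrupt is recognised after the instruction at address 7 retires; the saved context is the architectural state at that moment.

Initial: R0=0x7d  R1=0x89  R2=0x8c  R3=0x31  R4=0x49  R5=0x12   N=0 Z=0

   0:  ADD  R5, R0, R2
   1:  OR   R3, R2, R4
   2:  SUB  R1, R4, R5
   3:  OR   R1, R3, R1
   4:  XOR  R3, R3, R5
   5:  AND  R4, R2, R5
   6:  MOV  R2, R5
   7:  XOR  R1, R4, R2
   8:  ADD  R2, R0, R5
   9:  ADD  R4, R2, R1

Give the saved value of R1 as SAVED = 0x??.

after  0: R0=0x7d R1=0x89 R2=0x8c R3=0x31 R4=0x49 R5=0x09  N=0 Z=0
after  1: R0=0x7d R1=0x89 R2=0x8c R3=0xcd R4=0x49 R5=0x09  N=1 Z=0
after  2: R0=0x7d R1=0x40 R2=0x8c R3=0xcd R4=0x49 R5=0x09  N=0 Z=0
after  3: R0=0x7d R1=0xcd R2=0x8c R3=0xcd R4=0x49 R5=0x09  N=1 Z=0
after  4: R0=0x7d R1=0xcd R2=0x8c R3=0xc4 R4=0x49 R5=0x09  N=1 Z=0
after  5: R0=0x7d R1=0xcd R2=0x8c R3=0xc4 R4=0x08 R5=0x09  N=0 Z=0
after  6: R0=0x7d R1=0xcd R2=0x09 R3=0xc4 R4=0x08 R5=0x09  N=0 Z=0
after  7: R0=0x7d R1=0x01 R2=0x09 R3=0xc4 R4=0x08 R5=0x09  N=0 Z=0
-- IRQ taken; context saved, return-PC = 8 --

SAVED = 0x01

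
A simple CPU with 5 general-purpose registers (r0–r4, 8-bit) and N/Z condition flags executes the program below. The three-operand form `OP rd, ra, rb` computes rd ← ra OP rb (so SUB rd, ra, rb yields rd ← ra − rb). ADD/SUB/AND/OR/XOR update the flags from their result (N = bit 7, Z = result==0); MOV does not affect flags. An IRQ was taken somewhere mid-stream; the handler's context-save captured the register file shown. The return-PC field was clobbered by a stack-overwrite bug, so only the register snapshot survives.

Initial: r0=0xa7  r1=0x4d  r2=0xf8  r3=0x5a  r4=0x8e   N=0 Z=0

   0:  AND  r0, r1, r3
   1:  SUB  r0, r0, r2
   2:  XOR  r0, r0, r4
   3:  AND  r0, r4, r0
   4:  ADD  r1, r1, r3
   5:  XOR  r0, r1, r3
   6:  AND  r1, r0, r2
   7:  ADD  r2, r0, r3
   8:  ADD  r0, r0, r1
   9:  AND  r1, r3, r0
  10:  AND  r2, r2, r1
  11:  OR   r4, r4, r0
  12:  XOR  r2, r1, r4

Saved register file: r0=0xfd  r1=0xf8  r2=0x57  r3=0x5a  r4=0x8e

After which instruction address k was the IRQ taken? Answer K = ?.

K = 7

after  0: r0=0x48 r1=0x4d r2=0xf8 r3=0x5a r4=0x8e  N=0 Z=0
after  1: r0=0x50 r1=0x4d r2=0xf8 r3=0x5a r4=0x8e  N=0 Z=0
after  2: r0=0xde r1=0x4d r2=0xf8 r3=0x5a r4=0x8e  N=1 Z=0
after  3: r0=0x8e r1=0x4d r2=0xf8 r3=0x5a r4=0x8e  N=1 Z=0
after  4: r0=0x8e r1=0xa7 r2=0xf8 r3=0x5a r4=0x8e  N=1 Z=0
after  5: r0=0xfd r1=0xa7 r2=0xf8 r3=0x5a r4=0x8e  N=1 Z=0
after  6: r0=0xfd r1=0xf8 r2=0xf8 r3=0x5a r4=0x8e  N=1 Z=0
after  7: r0=0xfd r1=0xf8 r2=0x57 r3=0x5a r4=0x8e  N=0 Z=0
-- IRQ taken; context saved, return-PC = 8 --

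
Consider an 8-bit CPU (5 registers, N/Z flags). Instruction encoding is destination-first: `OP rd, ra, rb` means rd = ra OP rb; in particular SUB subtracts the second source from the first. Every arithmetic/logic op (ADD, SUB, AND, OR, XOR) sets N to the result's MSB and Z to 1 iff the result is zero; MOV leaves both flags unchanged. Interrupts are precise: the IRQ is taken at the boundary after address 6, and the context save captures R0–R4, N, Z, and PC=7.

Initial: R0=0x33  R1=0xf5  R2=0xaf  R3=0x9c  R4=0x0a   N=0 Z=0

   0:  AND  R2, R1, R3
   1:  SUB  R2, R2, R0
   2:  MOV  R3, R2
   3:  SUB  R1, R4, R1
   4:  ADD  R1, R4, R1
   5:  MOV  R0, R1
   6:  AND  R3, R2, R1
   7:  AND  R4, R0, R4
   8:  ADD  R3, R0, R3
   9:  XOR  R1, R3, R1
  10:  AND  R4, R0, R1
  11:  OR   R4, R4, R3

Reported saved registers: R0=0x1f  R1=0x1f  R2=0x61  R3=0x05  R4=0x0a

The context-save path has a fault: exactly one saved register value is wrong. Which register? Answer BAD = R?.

after  0: R0=0x33 R1=0xf5 R2=0x94 R3=0x9c R4=0x0a  N=1 Z=0
after  1: R0=0x33 R1=0xf5 R2=0x61 R3=0x9c R4=0x0a  N=0 Z=0
after  2: R0=0x33 R1=0xf5 R2=0x61 R3=0x61 R4=0x0a  N=0 Z=0
after  3: R0=0x33 R1=0x15 R2=0x61 R3=0x61 R4=0x0a  N=0 Z=0
after  4: R0=0x33 R1=0x1f R2=0x61 R3=0x61 R4=0x0a  N=0 Z=0
after  5: R0=0x1f R1=0x1f R2=0x61 R3=0x61 R4=0x0a  N=0 Z=0
after  6: R0=0x1f R1=0x1f R2=0x61 R3=0x01 R4=0x0a  N=0 Z=0
-- IRQ taken; context saved, return-PC = 7 --
mismatch: R3: reported 0x05 vs actual 0x01

BAD = R3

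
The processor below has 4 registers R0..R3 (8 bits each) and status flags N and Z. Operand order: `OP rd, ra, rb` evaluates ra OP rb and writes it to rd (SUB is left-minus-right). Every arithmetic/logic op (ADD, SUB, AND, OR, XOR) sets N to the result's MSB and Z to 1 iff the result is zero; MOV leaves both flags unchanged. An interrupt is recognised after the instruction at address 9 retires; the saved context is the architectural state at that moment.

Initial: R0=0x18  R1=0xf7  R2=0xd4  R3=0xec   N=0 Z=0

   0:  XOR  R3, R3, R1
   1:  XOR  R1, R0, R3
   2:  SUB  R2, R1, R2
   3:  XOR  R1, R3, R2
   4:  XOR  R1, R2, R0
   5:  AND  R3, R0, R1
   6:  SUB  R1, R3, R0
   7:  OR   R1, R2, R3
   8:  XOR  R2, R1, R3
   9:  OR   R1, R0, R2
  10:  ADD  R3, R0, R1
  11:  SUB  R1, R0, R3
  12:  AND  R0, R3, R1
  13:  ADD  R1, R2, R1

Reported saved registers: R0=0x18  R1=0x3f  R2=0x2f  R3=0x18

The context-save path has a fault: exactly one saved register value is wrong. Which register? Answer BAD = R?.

BAD = R3

after  0: R0=0x18 R1=0xf7 R2=0xd4 R3=0x1b  N=0 Z=0
after  1: R0=0x18 R1=0x03 R2=0xd4 R3=0x1b  N=0 Z=0
after  2: R0=0x18 R1=0x03 R2=0x2f R3=0x1b  N=0 Z=0
after  3: R0=0x18 R1=0x34 R2=0x2f R3=0x1b  N=0 Z=0
after  4: R0=0x18 R1=0x37 R2=0x2f R3=0x1b  N=0 Z=0
after  5: R0=0x18 R1=0x37 R2=0x2f R3=0x10  N=0 Z=0
after  6: R0=0x18 R1=0xf8 R2=0x2f R3=0x10  N=1 Z=0
after  7: R0=0x18 R1=0x3f R2=0x2f R3=0x10  N=0 Z=0
after  8: R0=0x18 R1=0x3f R2=0x2f R3=0x10  N=0 Z=0
after  9: R0=0x18 R1=0x3f R2=0x2f R3=0x10  N=0 Z=0
-- IRQ taken; context saved, return-PC = 10 --
mismatch: R3: reported 0x18 vs actual 0x10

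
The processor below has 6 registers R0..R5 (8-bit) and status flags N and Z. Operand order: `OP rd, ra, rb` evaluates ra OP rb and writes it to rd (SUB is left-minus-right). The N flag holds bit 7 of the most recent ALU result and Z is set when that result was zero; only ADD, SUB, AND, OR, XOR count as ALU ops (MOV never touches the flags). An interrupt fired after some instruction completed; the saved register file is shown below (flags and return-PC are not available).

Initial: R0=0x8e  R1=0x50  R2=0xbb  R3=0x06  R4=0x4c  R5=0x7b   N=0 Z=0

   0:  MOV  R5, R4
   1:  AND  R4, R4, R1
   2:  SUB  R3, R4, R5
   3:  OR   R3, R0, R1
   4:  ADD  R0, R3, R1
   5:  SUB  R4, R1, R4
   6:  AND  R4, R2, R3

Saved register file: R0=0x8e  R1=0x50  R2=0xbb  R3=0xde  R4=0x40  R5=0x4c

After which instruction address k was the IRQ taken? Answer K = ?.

after  0: R0=0x8e R1=0x50 R2=0xbb R3=0x06 R4=0x4c R5=0x4c  N=0 Z=0
after  1: R0=0x8e R1=0x50 R2=0xbb R3=0x06 R4=0x40 R5=0x4c  N=0 Z=0
after  2: R0=0x8e R1=0x50 R2=0xbb R3=0xf4 R4=0x40 R5=0x4c  N=1 Z=0
after  3: R0=0x8e R1=0x50 R2=0xbb R3=0xde R4=0x40 R5=0x4c  N=1 Z=0
-- IRQ taken; context saved, return-PC = 4 --

K = 3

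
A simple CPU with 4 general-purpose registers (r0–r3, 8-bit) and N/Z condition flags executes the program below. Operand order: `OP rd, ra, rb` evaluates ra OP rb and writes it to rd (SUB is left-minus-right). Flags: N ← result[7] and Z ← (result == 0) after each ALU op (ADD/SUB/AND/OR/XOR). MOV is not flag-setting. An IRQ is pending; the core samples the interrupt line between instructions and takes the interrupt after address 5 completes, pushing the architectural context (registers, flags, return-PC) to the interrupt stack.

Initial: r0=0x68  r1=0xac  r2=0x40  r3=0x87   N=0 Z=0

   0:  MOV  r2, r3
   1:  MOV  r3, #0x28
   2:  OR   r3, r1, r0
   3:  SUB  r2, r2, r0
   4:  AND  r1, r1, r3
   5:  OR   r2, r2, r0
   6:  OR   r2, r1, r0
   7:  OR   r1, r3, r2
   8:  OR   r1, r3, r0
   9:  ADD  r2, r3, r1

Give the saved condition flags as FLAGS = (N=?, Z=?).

FLAGS = (N=0, Z=0)

after  0: r0=0x68 r1=0xac r2=0x87 r3=0x87  N=0 Z=0
after  1: r0=0x68 r1=0xac r2=0x87 r3=0x28  N=0 Z=0
after  2: r0=0x68 r1=0xac r2=0x87 r3=0xec  N=1 Z=0
after  3: r0=0x68 r1=0xac r2=0x1f r3=0xec  N=0 Z=0
after  4: r0=0x68 r1=0xac r2=0x1f r3=0xec  N=1 Z=0
after  5: r0=0x68 r1=0xac r2=0x7f r3=0xec  N=0 Z=0
-- IRQ taken; context saved, return-PC = 6 --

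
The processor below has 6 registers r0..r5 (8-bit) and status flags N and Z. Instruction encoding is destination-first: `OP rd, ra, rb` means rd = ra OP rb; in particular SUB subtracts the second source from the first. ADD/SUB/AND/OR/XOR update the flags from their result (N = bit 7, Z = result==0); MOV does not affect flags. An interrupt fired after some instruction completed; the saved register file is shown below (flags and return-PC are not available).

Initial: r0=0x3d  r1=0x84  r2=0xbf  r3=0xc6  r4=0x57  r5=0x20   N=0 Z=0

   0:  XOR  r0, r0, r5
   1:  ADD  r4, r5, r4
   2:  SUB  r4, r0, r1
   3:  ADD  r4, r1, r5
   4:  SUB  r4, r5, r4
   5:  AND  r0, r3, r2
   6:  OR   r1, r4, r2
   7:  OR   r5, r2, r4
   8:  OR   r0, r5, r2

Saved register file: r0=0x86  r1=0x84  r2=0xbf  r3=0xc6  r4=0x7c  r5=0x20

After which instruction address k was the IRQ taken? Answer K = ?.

after  0: r0=0x1d r1=0x84 r2=0xbf r3=0xc6 r4=0x57 r5=0x20  N=0 Z=0
after  1: r0=0x1d r1=0x84 r2=0xbf r3=0xc6 r4=0x77 r5=0x20  N=0 Z=0
after  2: r0=0x1d r1=0x84 r2=0xbf r3=0xc6 r4=0x99 r5=0x20  N=1 Z=0
after  3: r0=0x1d r1=0x84 r2=0xbf r3=0xc6 r4=0xa4 r5=0x20  N=1 Z=0
after  4: r0=0x1d r1=0x84 r2=0xbf r3=0xc6 r4=0x7c r5=0x20  N=0 Z=0
after  5: r0=0x86 r1=0x84 r2=0xbf r3=0xc6 r4=0x7c r5=0x20  N=1 Z=0
-- IRQ taken; context saved, return-PC = 6 --

K = 5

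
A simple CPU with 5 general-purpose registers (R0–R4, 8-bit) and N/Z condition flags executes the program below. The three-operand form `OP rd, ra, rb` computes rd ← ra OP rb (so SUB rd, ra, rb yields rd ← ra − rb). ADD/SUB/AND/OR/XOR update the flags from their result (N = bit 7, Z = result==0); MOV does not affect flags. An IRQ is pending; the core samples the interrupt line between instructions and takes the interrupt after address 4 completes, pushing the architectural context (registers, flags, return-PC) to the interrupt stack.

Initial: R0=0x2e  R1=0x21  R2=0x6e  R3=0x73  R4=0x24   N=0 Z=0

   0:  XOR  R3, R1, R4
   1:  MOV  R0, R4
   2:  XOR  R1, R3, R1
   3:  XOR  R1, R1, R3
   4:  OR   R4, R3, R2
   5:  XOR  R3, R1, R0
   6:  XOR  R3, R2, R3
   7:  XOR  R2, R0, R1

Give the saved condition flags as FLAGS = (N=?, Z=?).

FLAGS = (N=0, Z=0)

after  0: R0=0x2e R1=0x21 R2=0x6e R3=0x05 R4=0x24  N=0 Z=0
after  1: R0=0x24 R1=0x21 R2=0x6e R3=0x05 R4=0x24  N=0 Z=0
after  2: R0=0x24 R1=0x24 R2=0x6e R3=0x05 R4=0x24  N=0 Z=0
after  3: R0=0x24 R1=0x21 R2=0x6e R3=0x05 R4=0x24  N=0 Z=0
after  4: R0=0x24 R1=0x21 R2=0x6e R3=0x05 R4=0x6f  N=0 Z=0
-- IRQ taken; context saved, return-PC = 5 --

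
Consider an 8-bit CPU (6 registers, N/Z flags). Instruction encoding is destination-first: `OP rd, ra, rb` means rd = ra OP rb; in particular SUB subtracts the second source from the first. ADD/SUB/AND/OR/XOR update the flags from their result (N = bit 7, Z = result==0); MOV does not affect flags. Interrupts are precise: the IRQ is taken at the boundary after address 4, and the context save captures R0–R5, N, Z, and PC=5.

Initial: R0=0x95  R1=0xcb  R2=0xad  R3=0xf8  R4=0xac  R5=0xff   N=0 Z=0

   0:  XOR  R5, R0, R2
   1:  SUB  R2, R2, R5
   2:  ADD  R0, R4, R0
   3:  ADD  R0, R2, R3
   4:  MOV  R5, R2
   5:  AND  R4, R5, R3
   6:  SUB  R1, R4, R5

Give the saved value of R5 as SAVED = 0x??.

after  0: R0=0x95 R1=0xcb R2=0xad R3=0xf8 R4=0xac R5=0x38  N=0 Z=0
after  1: R0=0x95 R1=0xcb R2=0x75 R3=0xf8 R4=0xac R5=0x38  N=0 Z=0
after  2: R0=0x41 R1=0xcb R2=0x75 R3=0xf8 R4=0xac R5=0x38  N=0 Z=0
after  3: R0=0x6d R1=0xcb R2=0x75 R3=0xf8 R4=0xac R5=0x38  N=0 Z=0
after  4: R0=0x6d R1=0xcb R2=0x75 R3=0xf8 R4=0xac R5=0x75  N=0 Z=0
-- IRQ taken; context saved, return-PC = 5 --

SAVED = 0x75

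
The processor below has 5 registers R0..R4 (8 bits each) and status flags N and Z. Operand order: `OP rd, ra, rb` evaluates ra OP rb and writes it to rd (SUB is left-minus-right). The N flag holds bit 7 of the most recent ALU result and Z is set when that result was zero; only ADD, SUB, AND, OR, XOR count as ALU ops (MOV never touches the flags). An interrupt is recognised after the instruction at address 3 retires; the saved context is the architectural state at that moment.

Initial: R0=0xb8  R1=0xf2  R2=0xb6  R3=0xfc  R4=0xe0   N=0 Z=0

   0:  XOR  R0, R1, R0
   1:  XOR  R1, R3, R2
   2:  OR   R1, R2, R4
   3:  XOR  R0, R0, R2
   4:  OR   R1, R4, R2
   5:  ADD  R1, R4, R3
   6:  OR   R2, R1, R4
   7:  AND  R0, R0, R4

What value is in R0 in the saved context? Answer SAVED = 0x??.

after  0: R0=0x4a R1=0xf2 R2=0xb6 R3=0xfc R4=0xe0  N=0 Z=0
after  1: R0=0x4a R1=0x4a R2=0xb6 R3=0xfc R4=0xe0  N=0 Z=0
after  2: R0=0x4a R1=0xf6 R2=0xb6 R3=0xfc R4=0xe0  N=1 Z=0
after  3: R0=0xfc R1=0xf6 R2=0xb6 R3=0xfc R4=0xe0  N=1 Z=0
-- IRQ taken; context saved, return-PC = 4 --

SAVED = 0xfc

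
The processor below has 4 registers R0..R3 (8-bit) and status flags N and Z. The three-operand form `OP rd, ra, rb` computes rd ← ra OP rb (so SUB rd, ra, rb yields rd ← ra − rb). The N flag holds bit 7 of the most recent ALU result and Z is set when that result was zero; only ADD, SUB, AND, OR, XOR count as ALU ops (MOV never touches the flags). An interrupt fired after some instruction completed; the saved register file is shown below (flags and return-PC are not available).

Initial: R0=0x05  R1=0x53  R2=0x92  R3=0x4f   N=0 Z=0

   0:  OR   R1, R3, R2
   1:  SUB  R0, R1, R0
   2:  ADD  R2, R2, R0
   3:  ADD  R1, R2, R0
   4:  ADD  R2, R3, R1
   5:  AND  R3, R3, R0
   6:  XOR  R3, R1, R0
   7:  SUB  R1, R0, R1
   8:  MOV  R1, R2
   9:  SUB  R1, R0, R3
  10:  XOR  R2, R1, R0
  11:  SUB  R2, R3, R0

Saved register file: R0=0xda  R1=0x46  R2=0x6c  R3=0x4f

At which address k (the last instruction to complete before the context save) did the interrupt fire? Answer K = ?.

after  0: R0=0x05 R1=0xdf R2=0x92 R3=0x4f  N=1 Z=0
after  1: R0=0xda R1=0xdf R2=0x92 R3=0x4f  N=1 Z=0
after  2: R0=0xda R1=0xdf R2=0x6c R3=0x4f  N=0 Z=0
after  3: R0=0xda R1=0x46 R2=0x6c R3=0x4f  N=0 Z=0
-- IRQ taken; context saved, return-PC = 4 --

K = 3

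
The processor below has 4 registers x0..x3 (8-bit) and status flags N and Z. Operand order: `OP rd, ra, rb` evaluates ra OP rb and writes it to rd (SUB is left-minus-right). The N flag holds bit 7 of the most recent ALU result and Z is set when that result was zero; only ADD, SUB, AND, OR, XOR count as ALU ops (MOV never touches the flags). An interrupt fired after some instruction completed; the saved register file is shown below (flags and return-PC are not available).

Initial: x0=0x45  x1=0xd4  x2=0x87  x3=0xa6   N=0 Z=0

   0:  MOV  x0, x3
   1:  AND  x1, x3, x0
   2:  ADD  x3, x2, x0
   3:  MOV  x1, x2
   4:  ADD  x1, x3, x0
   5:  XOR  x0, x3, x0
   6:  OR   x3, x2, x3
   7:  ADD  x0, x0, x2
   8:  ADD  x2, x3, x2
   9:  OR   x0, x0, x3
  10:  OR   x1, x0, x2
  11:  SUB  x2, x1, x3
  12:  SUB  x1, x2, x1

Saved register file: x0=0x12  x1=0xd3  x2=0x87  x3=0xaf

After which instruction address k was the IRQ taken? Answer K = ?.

after  0: x0=0xa6 x1=0xd4 x2=0x87 x3=0xa6  N=0 Z=0
after  1: x0=0xa6 x1=0xa6 x2=0x87 x3=0xa6  N=1 Z=0
after  2: x0=0xa6 x1=0xa6 x2=0x87 x3=0x2d  N=0 Z=0
after  3: x0=0xa6 x1=0x87 x2=0x87 x3=0x2d  N=0 Z=0
after  4: x0=0xa6 x1=0xd3 x2=0x87 x3=0x2d  N=1 Z=0
after  5: x0=0x8b x1=0xd3 x2=0x87 x3=0x2d  N=1 Z=0
after  6: x0=0x8b x1=0xd3 x2=0x87 x3=0xaf  N=1 Z=0
after  7: x0=0x12 x1=0xd3 x2=0x87 x3=0xaf  N=0 Z=0
-- IRQ taken; context saved, return-PC = 8 --

K = 7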